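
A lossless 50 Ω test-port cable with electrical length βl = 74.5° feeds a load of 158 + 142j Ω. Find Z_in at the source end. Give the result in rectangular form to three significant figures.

Z_in ≈ 10.3 − j22.2 Ω

tan(βl) = tan(74.5°) = 3.61
Z_in = Z_0·(Z_L + jZ_0·tanβl)/(Z_0 + jZ_L·tanβl)
     = 50·(158 + j322)/(-462 + j570)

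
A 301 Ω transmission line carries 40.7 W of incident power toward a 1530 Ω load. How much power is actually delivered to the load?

P_delivered ≈ 22.4 W

Γ = (1530 − 301)/(1530 + 301) = 0.671
|Γ|² = 0.451
P_refl = |Γ|²·P_inc = 18.3 W, P_del = (1 − |Γ|²)·P_inc = 22.4 W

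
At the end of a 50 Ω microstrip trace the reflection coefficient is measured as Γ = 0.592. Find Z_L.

Z_L ≈ 195 Ω

Z_L = Z_0·(1 + Γ)/(1 − Γ) = 50·(1.59)/(0.408)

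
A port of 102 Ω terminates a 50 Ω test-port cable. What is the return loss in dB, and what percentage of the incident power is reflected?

RL ≈ 9.32 dB; 11.7% of incident power reflected

Γ = (102 − 50)/(102 + 50) = 0.342
RL = −20·log₁₀(0.342) = 9.32 dB
P_refl/P_inc = |Γ|² = 0.117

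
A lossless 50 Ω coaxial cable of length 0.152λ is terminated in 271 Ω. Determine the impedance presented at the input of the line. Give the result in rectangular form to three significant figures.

βl = 2π × 0.152 = 54.7°
tan(βl) = tan(54.7°) = 1.41
Z_in = Z_0·(Z_L + jZ_0·tanβl)/(Z_0 + jZ_L·tanβl)
     = 50·(271 + j70.7)/(50 + j383)

Z_in ≈ 13.6 − j33.6 Ω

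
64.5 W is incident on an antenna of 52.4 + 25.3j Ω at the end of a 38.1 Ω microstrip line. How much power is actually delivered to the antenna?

P_delivered ≈ 58.3 W

|Γ| = |(14.3 + j25.3)/(90.5 + j25.3)| = 0.309
|Γ|² = 0.0956
P_refl = |Γ|²·P_inc = 6.17 W, P_del = (1 − |Γ|²)·P_inc = 58.3 W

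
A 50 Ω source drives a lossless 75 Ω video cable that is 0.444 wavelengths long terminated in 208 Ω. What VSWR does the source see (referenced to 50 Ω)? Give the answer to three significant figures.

βl = 2π × 0.444 = 160°
tan(βl) = -0.367
Z_in = Z_0·(Z_L + jZ_0·tanβl)/(Z_0 + jZ_L·tanβl) = 116 + j90.5 Ω
Γ_s = (Z_in − Z_s)/(Z_in + Z_s) = (65.9 + j90.5)/(166 + j90.5), |Γ_s| = 0.592
VSWR = (1 + |Γ_s|)/(1 − |Γ_s|)

VSWR ≈ 3.91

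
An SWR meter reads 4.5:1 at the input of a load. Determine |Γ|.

|Γ| = (S − 1)/(S + 1) = (4.5 − 1)/(4.5 + 1) = 3.5/5.5

|Γ| ≈ 0.636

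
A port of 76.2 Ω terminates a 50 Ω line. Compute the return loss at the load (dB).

Γ = (76.2 − 50)/(76.2 + 50) = 0.208
RL = −20·log₁₀|Γ| = −20·log₁₀(0.208)

RL ≈ 13.7 dB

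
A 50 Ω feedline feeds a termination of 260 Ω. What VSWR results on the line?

Γ = (260 − 50)/(260 + 50) = 0.677
VSWR = (1 + 0.677)/(1 − 0.677)

VSWR ≈ 5.2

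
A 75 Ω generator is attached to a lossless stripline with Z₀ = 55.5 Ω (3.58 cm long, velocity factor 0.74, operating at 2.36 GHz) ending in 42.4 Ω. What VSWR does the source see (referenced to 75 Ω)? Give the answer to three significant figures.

VSWR ≈ 1.52

λ = v/f = 0.74·c / 2.36 GHz = 0.0941 m
βl = 2π·l/λ = 2π × 0.381 = 137°
tan(βl) = -0.932
Z_in = Z_0·(Z_L + jZ_0·tanβl)/(Z_0 + jZ_L·tanβl) = 52.6 − j14.3 Ω
Γ_s = (Z_in − Z_s)/(Z_in + Z_s) = (-22.4 − j14.3)/(128 − j14.3), |Γ_s| = 0.207
VSWR = (1 + |Γ_s|)/(1 − |Γ_s|)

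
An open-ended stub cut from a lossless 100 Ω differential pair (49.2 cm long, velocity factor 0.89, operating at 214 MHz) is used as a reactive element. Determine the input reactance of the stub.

X_in ≈ 128 Ω (inductive)

λ = v/f = 0.89·c / 214 MHz = 1.25 m
βl = 2π·l/λ = 2π × 0.394 = 142°
tan(βl) = -0.782
For an open-ended stub, Z_in = −jZ_0·cot(βl) = −jZ_0/tan(βl)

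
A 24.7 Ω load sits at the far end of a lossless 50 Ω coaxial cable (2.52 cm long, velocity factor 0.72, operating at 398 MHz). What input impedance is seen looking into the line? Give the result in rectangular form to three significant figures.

Z_in ≈ 26.3 + j11.1 Ω

λ = v/f = 0.72·c / 398 MHz = 0.543 m
βl = 2π·l/λ = 2π × 0.0464 = 16.7°
tan(βl) = tan(16.7°) = 0.3
Z_in = Z_0·(Z_L + jZ_0·tanβl)/(Z_0 + jZ_L·tanβl)
     = 50·(24.7 + j15)/(50 + j7.42)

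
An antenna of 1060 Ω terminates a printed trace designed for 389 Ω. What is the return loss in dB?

RL ≈ 6.69 dB

Γ = (1060 − 389)/(1060 + 389) = 0.463
RL = −20·log₁₀|Γ| = −20·log₁₀(0.463)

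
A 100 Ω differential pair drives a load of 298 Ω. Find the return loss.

RL ≈ 6.06 dB

Γ = (298 − 100)/(298 + 100) = 0.497
RL = −20·log₁₀|Γ| = −20·log₁₀(0.497)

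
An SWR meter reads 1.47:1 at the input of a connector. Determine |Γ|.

|Γ| ≈ 0.19

|Γ| = (S − 1)/(S + 1) = (1.47 − 1)/(1.47 + 1) = 0.47/2.47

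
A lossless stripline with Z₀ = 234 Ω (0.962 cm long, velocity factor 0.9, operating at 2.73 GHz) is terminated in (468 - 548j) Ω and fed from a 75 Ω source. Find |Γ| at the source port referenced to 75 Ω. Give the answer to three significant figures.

|Γ| ≈ 0.774

λ = v/f = 0.9·c / 2.73 GHz = 0.0989 m
βl = 2π·l/λ = 2π × 0.0973 = 35°
tan(βl) = 0.701
Z_in = Z_0·(Z_L + jZ_0·tanβl)/(Z_0 + jZ_L·tanβl) = 78.1 − j187 Ω
Γ_s = (Z_in − Z_s)/(Z_in + Z_s) = (3.07 − j187)/(153 − j187), |Γ_s| = 0.774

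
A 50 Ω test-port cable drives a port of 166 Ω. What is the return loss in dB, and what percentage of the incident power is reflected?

Γ = (166 − 50)/(166 + 50) = 0.537
RL = −20·log₁₀(0.537) = 5.4 dB
P_refl/P_inc = |Γ|² = 0.288

RL ≈ 5.4 dB; 28.8% of incident power reflected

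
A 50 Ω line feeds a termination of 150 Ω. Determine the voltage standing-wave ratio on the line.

Γ = (150 − 50)/(150 + 50) = 0.5
VSWR = (1 + 0.5)/(1 − 0.5)

VSWR ≈ 3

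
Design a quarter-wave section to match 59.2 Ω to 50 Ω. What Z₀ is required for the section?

Z_qwt = √(Z_0·R_L) = √(50 × 59.2) = √2960

Z_qwt ≈ 54.4 Ω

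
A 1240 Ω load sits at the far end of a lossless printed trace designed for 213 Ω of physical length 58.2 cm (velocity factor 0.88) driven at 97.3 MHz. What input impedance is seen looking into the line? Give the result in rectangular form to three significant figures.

Z_in ≈ 38.4 − j46.8 Ω

λ = v/f = 0.88·c / 97.3 MHz = 2.71 m
βl = 2π·l/λ = 2π × 0.215 = 77.2°
tan(βl) = tan(77.2°) = 4.41
Z_in = Z_0·(Z_L + jZ_0·tanβl)/(Z_0 + jZ_L·tanβl)
     = 213·(1240 + j939)/(213 + j5470)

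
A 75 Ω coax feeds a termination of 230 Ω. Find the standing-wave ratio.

For a purely resistive load, VSWR = R_L/Z_0 or Z_0/R_L (whichever > 1) = 230/75

VSWR ≈ 3.07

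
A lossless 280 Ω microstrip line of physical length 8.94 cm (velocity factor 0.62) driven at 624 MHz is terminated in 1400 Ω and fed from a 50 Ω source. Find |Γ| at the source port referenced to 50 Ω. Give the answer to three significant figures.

|Γ| ≈ 0.619

λ = v/f = 0.62·c / 624 MHz = 0.298 m
βl = 2π·l/λ = 2π × 0.3 = 108°
tan(βl) = -3.08
Z_in = Z_0·(Z_L + jZ_0·tanβl)/(Z_0 + jZ_L·tanβl) = 61.6 + j86.8 Ω
Γ_s = (Z_in − Z_s)/(Z_in + Z_s) = (11.6 + j86.8)/(112 + j86.8), |Γ_s| = 0.619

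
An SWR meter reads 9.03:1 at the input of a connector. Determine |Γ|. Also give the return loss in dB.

|Γ| = (S − 1)/(S + 1) = (9.03 − 1)/(9.03 + 1) = 8.03/10
RL = −20·log₁₀|Γ| = −20·log₁₀(0.801)

|Γ| ≈ 0.801; return loss ≈ 1.93 dB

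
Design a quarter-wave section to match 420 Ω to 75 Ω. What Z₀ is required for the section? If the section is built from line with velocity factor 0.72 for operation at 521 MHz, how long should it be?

Z_qwt = √(Z_0·R_L) = √(75 × 420) = √31500
λ = 0.72·c/f = 0.415 m, so l = λ/4 = 0.104 m

Z_qwt ≈ 177 Ω; length ≈ 10.4 cm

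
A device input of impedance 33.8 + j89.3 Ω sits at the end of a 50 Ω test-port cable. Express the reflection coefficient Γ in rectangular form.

Γ = (Z_L − Z_0)/(Z_L + Z_0) = (-16.2 + j89.3)/(83.8 + j89.3)

Γ ≈ 0.441 + j0.595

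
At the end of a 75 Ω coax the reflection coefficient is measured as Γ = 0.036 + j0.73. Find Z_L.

Z_L ≈ 23.9 + j74.9 Ω

Z_L = Z_0·(1 + Γ)/(1 − Γ) = 75·(1.04 + j0.73)/(0.964 − j0.73)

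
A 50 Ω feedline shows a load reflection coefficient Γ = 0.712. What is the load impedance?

Z_L = Z_0·(1 + Γ)/(1 − Γ) = 50·(1.71)/(0.288)

Z_L ≈ 297 Ω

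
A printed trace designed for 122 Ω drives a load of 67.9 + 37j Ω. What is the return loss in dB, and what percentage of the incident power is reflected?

Γ = (-54.1 + j37)/(189.9 + j37), |Γ| = 0.339
RL = −20·log₁₀(0.339) = 9.4 dB
P_refl/P_inc = |Γ|² = 0.115

RL ≈ 9.4 dB; 11.5% of incident power reflected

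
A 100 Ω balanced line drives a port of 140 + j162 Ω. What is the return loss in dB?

RL ≈ 4.79 dB

Γ = (40 + j162)/(240 + j162), |Γ| = 0.576
RL = −20·log₁₀|Γ| = −20·log₁₀(0.576)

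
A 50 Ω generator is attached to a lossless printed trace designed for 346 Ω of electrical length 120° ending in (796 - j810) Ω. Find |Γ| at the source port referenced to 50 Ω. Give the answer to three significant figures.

|Γ| ≈ 0.888

tan(βl) = -1.73
Z_in = Z_0·(Z_L + jZ_0·tanβl)/(Z_0 + jZ_L·tanβl) = 126 + j297 Ω
Γ_s = (Z_in − Z_s)/(Z_in + Z_s) = (76.3 + j297)/(176 + j297), |Γ_s| = 0.888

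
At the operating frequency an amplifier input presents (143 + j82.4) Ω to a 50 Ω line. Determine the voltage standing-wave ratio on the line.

VSWR ≈ 3.9

Γ = (Z_L − Z_0)/(Z_L + Z_0) = (93 + j82.4)/(193 + j82.4)
|Γ| = 124/210 = 0.592
VSWR = (1 + |Γ|)/(1 − |Γ|) = 1.59/0.408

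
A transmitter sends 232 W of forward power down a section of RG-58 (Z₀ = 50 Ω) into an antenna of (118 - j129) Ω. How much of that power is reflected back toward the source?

P_reflected ≈ 110 W

|Γ| = |(68 − j129)/(168 − j129)| = 0.688
|Γ|² = 0.474
P_refl = |Γ|²·P_inc = 110 W, P_del = (1 − |Γ|²)·P_inc = 122 W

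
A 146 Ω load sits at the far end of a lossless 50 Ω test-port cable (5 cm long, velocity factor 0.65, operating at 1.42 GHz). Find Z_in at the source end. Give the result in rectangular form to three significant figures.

Z_in ≈ 27.7 + j35.3 Ω

λ = v/f = 0.65·c / 1.42 GHz = 0.137 m
βl = 2π·l/λ = 2π × 0.364 = 131°
tan(βl) = tan(131°) = -1.15
Z_in = Z_0·(Z_L + jZ_0·tanβl)/(Z_0 + jZ_L·tanβl)
     = 50·(146 − j57.4)/(50 − j167)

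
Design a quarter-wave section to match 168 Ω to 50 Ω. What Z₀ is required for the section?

Z_qwt ≈ 91.7 Ω

Z_qwt = √(Z_0·R_L) = √(50 × 168) = √8400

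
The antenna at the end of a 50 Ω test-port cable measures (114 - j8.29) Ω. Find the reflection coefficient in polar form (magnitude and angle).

Γ ≈ 0.393 ∠ -4.49°

Γ = (Z_L − Z_0)/(Z_L + Z_0) = (64 − j8.29)/(164 − j8.29)
|Γ| = 64.5/164 = 0.393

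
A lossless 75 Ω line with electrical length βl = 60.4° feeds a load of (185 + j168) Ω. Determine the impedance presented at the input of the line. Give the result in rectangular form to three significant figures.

tan(βl) = tan(60.4°) = 1.76
Z_in = Z_0·(Z_L + jZ_0·tanβl)/(Z_0 + jZ_L·tanβl)
     = 75·(185 + j300)/(-221 + j326)

Z_in ≈ 27.6 − j61.3 Ω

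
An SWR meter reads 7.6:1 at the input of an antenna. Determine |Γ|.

|Γ| ≈ 0.767

|Γ| = (S − 1)/(S + 1) = (7.6 − 1)/(7.6 + 1) = 6.6/8.6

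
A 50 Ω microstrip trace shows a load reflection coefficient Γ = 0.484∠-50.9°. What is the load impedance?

Z_L = Z_0·(1 + Γ)/(1 − Γ) = 50·(1.31 − j0.376)/(0.695 + j0.376)

Z_L ≈ 61.4 − j60.2 Ω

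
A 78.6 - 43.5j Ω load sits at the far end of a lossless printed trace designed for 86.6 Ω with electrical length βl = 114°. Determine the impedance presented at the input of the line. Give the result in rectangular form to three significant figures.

Z_in ≈ 114 + j45.7 Ω

tan(βl) = tan(114°) = -2.25
Z_in = Z_0·(Z_L + jZ_0·tanβl)/(Z_0 + jZ_L·tanβl)
     = 86.6·(78.6 − j238)/(-11.1 − j177)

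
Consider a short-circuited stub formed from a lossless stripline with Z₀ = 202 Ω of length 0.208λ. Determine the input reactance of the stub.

βl = 2π × 0.208 = 74.9°
tan(βl) = 3.7
For a short-circuited stub, Z_in = jZ_0·tan(βl)

X_in ≈ 748 Ω (inductive)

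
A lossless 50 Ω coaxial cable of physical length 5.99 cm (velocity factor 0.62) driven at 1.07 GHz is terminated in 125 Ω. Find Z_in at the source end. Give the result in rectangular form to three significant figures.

Z_in ≈ 27.2 + j26.5 Ω

λ = v/f = 0.62·c / 1.07 GHz = 0.174 m
βl = 2π·l/λ = 2π × 0.345 = 124°
tan(βl) = tan(124°) = -1.48
Z_in = Z_0·(Z_L + jZ_0·tanβl)/(Z_0 + jZ_L·tanβl)
     = 50·(125 − j74)/(50 − j185)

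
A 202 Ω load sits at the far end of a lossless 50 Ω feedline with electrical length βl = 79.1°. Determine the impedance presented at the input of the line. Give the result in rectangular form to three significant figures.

tan(βl) = tan(79.1°) = 5.19
Z_in = Z_0·(Z_L + jZ_0·tanβl)/(Z_0 + jZ_L·tanβl)
     = 50·(202 + j260)/(50 + j1050)

Z_in ≈ 12.8 − j9.02 Ω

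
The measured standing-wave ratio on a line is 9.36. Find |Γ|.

|Γ| = (S − 1)/(S + 1) = (9.36 − 1)/(9.36 + 1) = 8.36/10.4

|Γ| ≈ 0.807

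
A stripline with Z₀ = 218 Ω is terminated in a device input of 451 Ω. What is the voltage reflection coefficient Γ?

Γ = (Z_L − Z_0)/(Z_L + Z_0) = (451 − 218)/(451 + 218) = 233/669

Γ = 0.348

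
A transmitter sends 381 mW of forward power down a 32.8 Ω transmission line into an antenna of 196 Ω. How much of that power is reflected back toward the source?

Γ = (196 − 32.8)/(196 + 32.8) = 0.713
|Γ|² = 0.509
P_refl = |Γ|²·P_inc = 194 mW, P_del = (1 − |Γ|²)·P_inc = 187 mW

P_reflected ≈ 194 mW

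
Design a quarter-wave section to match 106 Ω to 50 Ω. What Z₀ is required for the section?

Z_qwt ≈ 72.8 Ω

Z_qwt = √(Z_0·R_L) = √(50 × 106) = √5300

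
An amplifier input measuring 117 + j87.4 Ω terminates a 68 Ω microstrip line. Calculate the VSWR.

VSWR ≈ 2.92

Γ = (Z_L − Z_0)/(Z_L + Z_0) = (49 + j87.4)/(185 + j87.4)
|Γ| = 100/205 = 0.49
VSWR = (1 + |Γ|)/(1 − |Γ|) = 1.49/0.51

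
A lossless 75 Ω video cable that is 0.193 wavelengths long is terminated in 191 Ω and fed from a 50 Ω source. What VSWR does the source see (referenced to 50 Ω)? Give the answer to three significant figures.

βl = 2π × 0.193 = 69.5°
tan(βl) = 2.67
Z_in = Z_0·(Z_L + jZ_0·tanβl)/(Z_0 + jZ_L·tanβl) = 32.9 − j23.2 Ω
Γ_s = (Z_in − Z_s)/(Z_in + Z_s) = (-17.1 − j23.2)/(82.9 − j23.2), |Γ_s| = 0.335
VSWR = (1 + |Γ_s|)/(1 − |Γ_s|)

VSWR ≈ 2.01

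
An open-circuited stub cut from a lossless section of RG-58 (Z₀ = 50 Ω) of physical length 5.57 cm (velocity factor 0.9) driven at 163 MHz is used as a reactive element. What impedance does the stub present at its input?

Z_in ≈ −j233 Ω

λ = v/f = 0.9·c / 163 MHz = 1.66 m
βl = 2π·l/λ = 2π × 0.0336 = 12.1°
tan(βl) = 0.214
For an open-circuited stub, Z_in = −jZ_0·cot(βl) = −jZ_0/tan(βl)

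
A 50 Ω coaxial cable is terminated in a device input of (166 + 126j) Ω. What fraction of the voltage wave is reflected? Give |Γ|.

Γ = (Z_L − Z_0)/(Z_L + Z_0) = (116 + j126)/(216 + j126)
|Γ| = 171/250

|Γ| ≈ 0.685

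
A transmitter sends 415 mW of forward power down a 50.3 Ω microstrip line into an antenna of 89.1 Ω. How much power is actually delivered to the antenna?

Γ = (89.1 − 50.3)/(89.1 + 50.3) = 0.278
|Γ|² = 0.0775
P_refl = |Γ|²·P_inc = 32.2 mW, P_del = (1 − |Γ|²)·P_inc = 383 mW

P_delivered ≈ 383 mW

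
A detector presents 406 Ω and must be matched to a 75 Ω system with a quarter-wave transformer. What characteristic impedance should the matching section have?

Z_qwt ≈ 174 Ω

Z_qwt = √(Z_0·R_L) = √(75 × 406) = √30450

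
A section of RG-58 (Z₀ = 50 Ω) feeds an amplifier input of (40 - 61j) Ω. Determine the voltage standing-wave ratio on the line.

VSWR ≈ 3.64

Γ = (Z_L − Z_0)/(Z_L + Z_0) = (-10 − j61)/(90 − j61)
|Γ| = 61.8/109 = 0.569
VSWR = (1 + |Γ|)/(1 − |Γ|) = 1.57/0.431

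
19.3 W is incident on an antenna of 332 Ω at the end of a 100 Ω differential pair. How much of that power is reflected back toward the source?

P_reflected ≈ 5.57 W

Γ = (332 − 100)/(332 + 100) = 0.537
|Γ|² = 0.288
P_refl = |Γ|²·P_inc = 5.57 W, P_del = (1 − |Γ|²)·P_inc = 13.7 W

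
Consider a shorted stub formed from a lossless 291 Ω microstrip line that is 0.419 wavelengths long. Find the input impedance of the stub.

βl = 2π × 0.419 = 151°
tan(βl) = -0.558
For a shorted stub, Z_in = jZ_0·tan(βl)

Z_in ≈ −j162 Ω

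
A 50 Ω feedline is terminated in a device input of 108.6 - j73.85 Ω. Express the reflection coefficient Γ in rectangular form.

Γ = (Z_L − Z_0)/(Z_L + Z_0) = (58.6 − j73.85)/(158.6 − j73.85)

Γ ≈ 0.482 − j0.241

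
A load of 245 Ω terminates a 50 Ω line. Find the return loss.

RL ≈ 3.6 dB

Γ = (245 − 50)/(245 + 50) = 0.661
RL = −20·log₁₀|Γ| = −20·log₁₀(0.661)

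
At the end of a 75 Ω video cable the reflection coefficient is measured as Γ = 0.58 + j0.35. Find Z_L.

Z_L ≈ 136 + j176 Ω

Z_L = Z_0·(1 + Γ)/(1 − Γ) = 75·(1.58 + j0.35)/(0.42 − j0.35)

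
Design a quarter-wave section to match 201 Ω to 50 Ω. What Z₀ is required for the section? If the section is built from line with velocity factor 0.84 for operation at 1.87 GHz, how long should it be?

Z_qwt = √(Z_0·R_L) = √(50 × 201) = √10050
λ = 0.84·c/f = 0.135 m, so l = λ/4 = 0.0337 m

Z_qwt ≈ 100 Ω; length ≈ 3.37 cm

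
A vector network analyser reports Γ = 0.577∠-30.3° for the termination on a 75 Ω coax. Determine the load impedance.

Z_L = Z_0·(1 + Γ)/(1 − Γ) = 75·(1.5 − j0.291)/(0.502 + j0.291)

Z_L ≈ 149 − j130 Ω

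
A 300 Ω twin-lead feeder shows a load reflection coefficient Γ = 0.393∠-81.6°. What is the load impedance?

Z_L ≈ 244 − j224 Ω

Z_L = Z_0·(1 + Γ)/(1 − Γ) = 300·(1.06 − j0.389)/(0.943 + j0.389)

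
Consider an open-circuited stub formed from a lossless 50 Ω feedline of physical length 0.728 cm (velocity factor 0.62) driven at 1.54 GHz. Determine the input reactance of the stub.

λ = v/f = 0.62·c / 1.54 GHz = 0.121 m
βl = 2π·l/λ = 2π × 0.0603 = 21.7°
tan(βl) = 0.398
For an open-circuited stub, Z_in = −jZ_0·cot(βl) = −jZ_0/tan(βl)

X_in ≈ -126 Ω (capacitive)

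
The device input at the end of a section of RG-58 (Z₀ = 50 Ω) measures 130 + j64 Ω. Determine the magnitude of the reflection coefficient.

Γ = (Z_L − Z_0)/(Z_L + Z_0) = (80 + j64)/(180 + j64)
|Γ| = 102/191

|Γ| ≈ 0.536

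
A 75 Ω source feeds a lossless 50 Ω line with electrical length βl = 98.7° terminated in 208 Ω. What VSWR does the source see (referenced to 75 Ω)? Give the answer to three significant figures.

VSWR ≈ 6.16

tan(βl) = -6.54
Z_in = Z_0·(Z_L + jZ_0·tanβl)/(Z_0 + jZ_L·tanβl) = 12.3 + j7.2 Ω
Γ_s = (Z_in − Z_s)/(Z_in + Z_s) = (-62.7 + j7.2)/(87.3 + j7.2), |Γ_s| = 0.721
VSWR = (1 + |Γ_s|)/(1 − |Γ_s|)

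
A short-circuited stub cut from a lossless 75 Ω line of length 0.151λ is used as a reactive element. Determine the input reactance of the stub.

βl = 2π × 0.151 = 54.4°
tan(βl) = 1.39
For a short-circuited stub, Z_in = jZ_0·tan(βl)

X_in ≈ 105 Ω (inductive)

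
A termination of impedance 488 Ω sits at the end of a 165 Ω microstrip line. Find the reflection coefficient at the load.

Γ = 0.495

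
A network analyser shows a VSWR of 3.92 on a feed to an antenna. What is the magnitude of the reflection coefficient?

|Γ| ≈ 0.593

|Γ| = (S − 1)/(S + 1) = (3.92 − 1)/(3.92 + 1) = 2.92/4.92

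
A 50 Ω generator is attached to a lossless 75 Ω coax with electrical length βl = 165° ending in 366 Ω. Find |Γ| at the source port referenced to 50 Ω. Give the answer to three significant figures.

|Γ| ≈ 0.752

tan(βl) = -0.268
Z_in = Z_0·(Z_L + jZ_0·tanβl)/(Z_0 + jZ_L·tanβl) = 145 + j169 Ω
Γ_s = (Z_in − Z_s)/(Z_in + Z_s) = (94.8 + j169)/(195 + j169), |Γ_s| = 0.752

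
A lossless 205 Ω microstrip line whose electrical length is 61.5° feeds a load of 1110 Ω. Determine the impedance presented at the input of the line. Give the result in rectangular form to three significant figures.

Z_in ≈ 48.5 − j106 Ω

tan(βl) = tan(61.5°) = 1.84
Z_in = Z_0·(Z_L + jZ_0·tanβl)/(Z_0 + jZ_L·tanβl)
     = 205·(1110 + j378)/(205 + j2040)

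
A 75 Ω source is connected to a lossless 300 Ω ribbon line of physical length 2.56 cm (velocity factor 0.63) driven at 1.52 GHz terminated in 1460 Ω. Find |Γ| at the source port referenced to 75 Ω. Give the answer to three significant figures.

|Γ| ≈ 0.502

λ = v/f = 0.63·c / 1.52 GHz = 0.124 m
βl = 2π·l/λ = 2π × 0.206 = 74.1°
tan(βl) = 3.51
Z_in = Z_0·(Z_L + jZ_0·tanβl)/(Z_0 + jZ_L·tanβl) = 66.4 − j81.5 Ω
Γ_s = (Z_in − Z_s)/(Z_in + Z_s) = (-8.59 − j81.5)/(141 − j81.5), |Γ_s| = 0.502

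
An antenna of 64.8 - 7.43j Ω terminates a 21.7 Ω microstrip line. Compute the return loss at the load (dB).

Γ = (43.1 − j7.43)/(86.5 − j7.43), |Γ| = 0.504
RL = −20·log₁₀|Γ| = −20·log₁₀(0.504)

RL ≈ 5.96 dB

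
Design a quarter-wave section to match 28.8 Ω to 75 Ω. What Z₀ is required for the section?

Z_qwt ≈ 46.5 Ω

Z_qwt = √(Z_0·R_L) = √(75 × 28.8) = √2160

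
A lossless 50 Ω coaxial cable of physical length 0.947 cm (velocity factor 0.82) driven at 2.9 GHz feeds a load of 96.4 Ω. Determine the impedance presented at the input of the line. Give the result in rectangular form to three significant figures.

Z_in ≈ 45.2 − j31.4 Ω

λ = v/f = 0.82·c / 2.9 GHz = 0.0848 m
βl = 2π·l/λ = 2π × 0.112 = 40.2°
tan(βl) = tan(40.2°) = 0.845
Z_in = Z_0·(Z_L + jZ_0·tanβl)/(Z_0 + jZ_L·tanβl)
     = 50·(96.4 + j42.2)/(50 + j81.4)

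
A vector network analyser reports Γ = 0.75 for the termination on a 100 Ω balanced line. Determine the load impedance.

Z_L = Z_0·(1 + Γ)/(1 − Γ) = 100·(1.75)/(0.25)

Z_L ≈ 700 Ω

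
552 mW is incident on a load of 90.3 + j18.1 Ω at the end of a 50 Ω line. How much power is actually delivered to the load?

|Γ| = |(40.3 + j18.1)/(140.3 + j18.1)| = 0.312
|Γ|² = 0.0975
P_refl = |Γ|²·P_inc = 53.8 mW, P_del = (1 − |Γ|²)·P_inc = 498 mW

P_delivered ≈ 498 mW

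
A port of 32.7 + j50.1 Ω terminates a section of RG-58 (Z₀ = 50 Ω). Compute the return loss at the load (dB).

RL ≈ 5.22 dB

Γ = (-17.3 + j50.1)/(82.7 + j50.1), |Γ| = 0.548
RL = −20·log₁₀|Γ| = −20·log₁₀(0.548)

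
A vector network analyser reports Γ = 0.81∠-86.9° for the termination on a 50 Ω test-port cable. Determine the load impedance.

Z_L = Z_0·(1 + Γ)/(1 − Γ) = 50·(1.04 − j0.809)/(0.956 + j0.809)

Z_L ≈ 11 − j51.6 Ω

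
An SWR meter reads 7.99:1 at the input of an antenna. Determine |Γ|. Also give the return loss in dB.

|Γ| ≈ 0.778; return loss ≈ 2.19 dB

|Γ| = (S − 1)/(S + 1) = (7.99 − 1)/(7.99 + 1) = 6.99/8.99
RL = −20·log₁₀|Γ| = −20·log₁₀(0.778)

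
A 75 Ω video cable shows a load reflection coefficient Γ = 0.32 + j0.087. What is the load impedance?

Z_L ≈ 142 + j27.8 Ω

Z_L = Z_0·(1 + Γ)/(1 − Γ) = 75·(1.32 + j0.087)/(0.68 − j0.087)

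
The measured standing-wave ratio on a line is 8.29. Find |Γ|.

|Γ| ≈ 0.785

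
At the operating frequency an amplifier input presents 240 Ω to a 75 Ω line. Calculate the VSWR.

VSWR ≈ 3.2

For a purely resistive load, VSWR = R_L/Z_0 or Z_0/R_L (whichever > 1) = 240/75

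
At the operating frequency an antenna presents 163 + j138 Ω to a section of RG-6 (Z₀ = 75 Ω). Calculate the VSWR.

VSWR ≈ 3.94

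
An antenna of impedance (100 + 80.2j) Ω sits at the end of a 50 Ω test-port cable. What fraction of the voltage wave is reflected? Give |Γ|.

|Γ| ≈ 0.556

Γ = (Z_L − Z_0)/(Z_L + Z_0) = (50 + j80.2)/(150 + j80.2)
|Γ| = 94.5/170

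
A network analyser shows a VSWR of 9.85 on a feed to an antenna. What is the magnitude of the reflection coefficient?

|Γ| ≈ 0.816

|Γ| = (S − 1)/(S + 1) = (9.85 − 1)/(9.85 + 1) = 8.85/10.8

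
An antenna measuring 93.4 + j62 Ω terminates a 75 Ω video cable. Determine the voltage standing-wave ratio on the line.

Γ = (Z_L − Z_0)/(Z_L + Z_0) = (18.4 + j62)/(168.4 + j62)
|Γ| = 64.7/179 = 0.36
VSWR = (1 + |Γ|)/(1 − |Γ|) = 1.36/0.64

VSWR ≈ 2.13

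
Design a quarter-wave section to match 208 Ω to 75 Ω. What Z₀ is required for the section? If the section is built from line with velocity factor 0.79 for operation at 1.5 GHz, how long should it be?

Z_qwt ≈ 125 Ω; length ≈ 3.95 cm

Z_qwt = √(Z_0·R_L) = √(75 × 208) = √15600
λ = 0.79·c/f = 0.158 m, so l = λ/4 = 0.0395 m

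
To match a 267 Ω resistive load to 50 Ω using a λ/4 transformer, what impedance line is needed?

Z_qwt ≈ 116 Ω

Z_qwt = √(Z_0·R_L) = √(50 × 267) = √13350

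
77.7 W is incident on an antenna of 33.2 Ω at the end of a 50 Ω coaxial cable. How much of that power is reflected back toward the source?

P_reflected ≈ 3.17 W

Γ = (33.2 − 50)/(33.2 + 50) = -0.202
|Γ|² = 0.0408
P_refl = |Γ|²·P_inc = 3.17 W, P_del = (1 − |Γ|²)·P_inc = 74.5 W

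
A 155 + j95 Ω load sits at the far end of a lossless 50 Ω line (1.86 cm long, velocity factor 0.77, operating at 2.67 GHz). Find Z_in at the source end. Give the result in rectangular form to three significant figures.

Z_in ≈ 13.1 − j18.3 Ω

λ = v/f = 0.77·c / 2.67 GHz = 0.0865 m
βl = 2π·l/λ = 2π × 0.215 = 77.4°
tan(βl) = tan(77.4°) = 4.47
Z_in = Z_0·(Z_L + jZ_0·tanβl)/(Z_0 + jZ_L·tanβl)
     = 50·(155 + j319)/(-375 + j693)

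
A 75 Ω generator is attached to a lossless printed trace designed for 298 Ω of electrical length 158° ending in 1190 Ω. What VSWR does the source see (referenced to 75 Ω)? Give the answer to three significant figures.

VSWR ≈ 13.9

tan(βl) = -0.404
Z_in = Z_0·(Z_L + jZ_0·tanβl)/(Z_0 + jZ_L·tanβl) = 384 + j499 Ω
Γ_s = (Z_in − Z_s)/(Z_in + Z_s) = (309 + j499)/(459 + j499), |Γ_s| = 0.866
VSWR = (1 + |Γ_s|)/(1 − |Γ_s|)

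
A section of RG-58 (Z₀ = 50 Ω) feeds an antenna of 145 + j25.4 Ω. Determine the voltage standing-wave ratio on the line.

VSWR ≈ 3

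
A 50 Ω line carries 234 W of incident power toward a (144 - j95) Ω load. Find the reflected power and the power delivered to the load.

P_reflected ≈ 89.6 W; P_delivered ≈ 144 W

|Γ| = |(94 − j95)/(194 − j95)| = 0.619
|Γ|² = 0.383
P_refl = |Γ|²·P_inc = 89.6 W, P_del = (1 − |Γ|²)·P_inc = 144 W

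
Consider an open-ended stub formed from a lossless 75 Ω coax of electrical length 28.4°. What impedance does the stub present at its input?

Z_in ≈ −j139 Ω

tan(βl) = 0.541
For an open-ended stub, Z_in = −jZ_0·cot(βl) = −jZ_0/tan(βl)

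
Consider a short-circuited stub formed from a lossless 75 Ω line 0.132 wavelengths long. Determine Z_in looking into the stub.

βl = 2π × 0.132 = 47.5°
tan(βl) = 1.09
For a short-circuited stub, Z_in = jZ_0·tan(βl)

Z_in ≈ +j81.9 Ω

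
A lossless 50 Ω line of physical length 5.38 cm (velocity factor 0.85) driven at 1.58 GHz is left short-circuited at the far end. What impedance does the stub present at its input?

λ = v/f = 0.85·c / 1.58 GHz = 0.161 m
βl = 2π·l/λ = 2π × 0.333 = 120°
tan(βl) = -1.73
For a short-circuited stub, Z_in = jZ_0·tan(βl)

Z_in ≈ −j86.6 Ω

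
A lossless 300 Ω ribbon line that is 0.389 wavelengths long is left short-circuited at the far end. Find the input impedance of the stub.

Z_in ≈ −j251 Ω

βl = 2π × 0.389 = 140°
tan(βl) = -0.838
For a short-circuited stub, Z_in = jZ_0·tan(βl)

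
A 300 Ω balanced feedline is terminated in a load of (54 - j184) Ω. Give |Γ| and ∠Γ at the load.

Γ = (Z_L − Z_0)/(Z_L + Z_0) = (-246 − j184)/(354 − j184)
|Γ| = 307/399 = 0.77

Γ ≈ 0.77 ∠ -116°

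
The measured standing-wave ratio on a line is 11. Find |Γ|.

|Γ| ≈ 0.833

|Γ| = (S − 1)/(S + 1) = (11 − 1)/(11 + 1) = 10/12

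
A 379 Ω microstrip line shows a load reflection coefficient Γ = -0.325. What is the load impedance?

Z_L = Z_0·(1 + Γ)/(1 − Γ) = 379·(0.675)/(1.32)

Z_L ≈ 193 Ω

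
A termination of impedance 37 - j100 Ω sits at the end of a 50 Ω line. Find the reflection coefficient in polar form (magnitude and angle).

Γ = (Z_L − Z_0)/(Z_L + Z_0) = (-13 − j100)/(87 − j100)
|Γ| = 101/133 = 0.761

Γ ≈ 0.761 ∠ -48.4°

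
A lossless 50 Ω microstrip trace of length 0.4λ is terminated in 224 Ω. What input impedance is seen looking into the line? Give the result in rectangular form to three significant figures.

βl = 2π × 0.4 = 144°
tan(βl) = tan(144°) = -0.727
Z_in = Z_0·(Z_L + jZ_0·tanβl)/(Z_0 + jZ_L·tanβl)
     = 50·(224 − j36.3)/(50 − j163)

Z_in ≈ 29.5 + j59.8 Ω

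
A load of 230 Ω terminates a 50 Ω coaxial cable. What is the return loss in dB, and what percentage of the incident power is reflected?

Γ = (230 − 50)/(230 + 50) = 0.643
RL = −20·log₁₀(0.643) = 3.84 dB
P_refl/P_inc = |Γ|² = 0.413

RL ≈ 3.84 dB; 41.3% of incident power reflected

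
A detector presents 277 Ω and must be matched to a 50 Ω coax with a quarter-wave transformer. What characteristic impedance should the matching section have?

Z_qwt = √(Z_0·R_L) = √(50 × 277) = √13850

Z_qwt ≈ 118 Ω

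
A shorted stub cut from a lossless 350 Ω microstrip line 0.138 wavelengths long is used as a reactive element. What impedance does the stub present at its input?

βl = 2π × 0.138 = 49.7°
tan(βl) = 1.18
For a shorted stub, Z_in = jZ_0·tan(βl)

Z_in ≈ +j412 Ω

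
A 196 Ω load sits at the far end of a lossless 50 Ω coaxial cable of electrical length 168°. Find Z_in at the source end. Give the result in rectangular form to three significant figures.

tan(βl) = tan(168°) = -0.213
Z_in = Z_0·(Z_L + jZ_0·tanβl)/(Z_0 + jZ_L·tanβl)
     = 50·(196 − j10.6)/(50 − j41.7)

Z_in ≈ 121 + j90.1 Ω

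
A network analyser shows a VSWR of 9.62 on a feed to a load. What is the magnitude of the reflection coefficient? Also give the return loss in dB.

|Γ| = (S − 1)/(S + 1) = (9.62 − 1)/(9.62 + 1) = 8.62/10.6
RL = −20·log₁₀|Γ| = −20·log₁₀(0.812)

|Γ| ≈ 0.812; return loss ≈ 1.81 dB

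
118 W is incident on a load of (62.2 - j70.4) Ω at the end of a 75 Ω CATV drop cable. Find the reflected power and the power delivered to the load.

P_reflected ≈ 25.4 W; P_delivered ≈ 92.6 W

|Γ| = |(-12.8 − j70.4)/(137.2 − j70.4)| = 0.464
|Γ|² = 0.215
P_refl = |Γ|²·P_inc = 25.4 W, P_del = (1 − |Γ|²)·P_inc = 92.6 W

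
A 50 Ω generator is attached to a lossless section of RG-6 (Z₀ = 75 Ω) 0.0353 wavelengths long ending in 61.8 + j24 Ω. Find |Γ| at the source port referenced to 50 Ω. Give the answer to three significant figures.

βl = 2π × 0.0353 = 12.7°
tan(βl) = 0.226
Z_in = Z_0·(Z_L + jZ_0·tanβl)/(Z_0 + jZ_L·tanβl) = 72.5 + j29.6 Ω
Γ_s = (Z_in − Z_s)/(Z_in + Z_s) = (22.5 + j29.6)/(123 + j29.6), |Γ_s| = 0.295

|Γ| ≈ 0.295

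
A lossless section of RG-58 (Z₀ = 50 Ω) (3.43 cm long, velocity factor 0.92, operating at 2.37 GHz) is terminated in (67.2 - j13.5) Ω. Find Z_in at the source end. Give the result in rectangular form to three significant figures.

λ = v/f = 0.92·c / 2.37 GHz = 0.116 m
βl = 2π·l/λ = 2π × 0.295 = 106°
tan(βl) = tan(106°) = -3.48
Z_in = Z_0·(Z_L + jZ_0·tanβl)/(Z_0 + jZ_L·tanβl)
     = 50·(67.2 − j188)/(3.02 − j234)

Z_in ≈ 40.3 + j13.8 Ω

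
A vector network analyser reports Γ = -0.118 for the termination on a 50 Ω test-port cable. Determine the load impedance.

Z_L ≈ 39.4 Ω

Z_L = Z_0·(1 + Γ)/(1 − Γ) = 50·(0.882)/(1.12)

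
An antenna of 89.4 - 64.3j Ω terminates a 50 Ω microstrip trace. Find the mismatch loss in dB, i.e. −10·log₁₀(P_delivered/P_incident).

Γ = (39.4 − j64.3)/(139.4 − j64.3), |Γ| = 0.491
|Γ|² = 0.241, so P_del/P_inc = 1 − |Γ|² = 0.759
ML = −10·log₁₀(1 − |Γ|²)

mismatch loss ≈ 1.2 dB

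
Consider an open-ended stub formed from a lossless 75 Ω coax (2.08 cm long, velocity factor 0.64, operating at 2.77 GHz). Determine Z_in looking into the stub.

Z_in ≈ +j24.4 Ω

λ = v/f = 0.64·c / 2.77 GHz = 0.0693 m
βl = 2π·l/λ = 2π × 0.3 = 108°
tan(βl) = -3.07
For an open-ended stub, Z_in = −jZ_0·cot(βl) = −jZ_0/tan(βl)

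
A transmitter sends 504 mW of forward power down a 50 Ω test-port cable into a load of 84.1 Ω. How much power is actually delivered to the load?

P_delivered ≈ 471 mW

Γ = (84.1 − 50)/(84.1 + 50) = 0.254
|Γ|² = 0.0647
P_refl = |Γ|²·P_inc = 32.6 mW, P_del = (1 − |Γ|²)·P_inc = 471 mW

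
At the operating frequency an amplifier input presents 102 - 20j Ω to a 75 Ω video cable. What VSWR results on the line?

Γ = (Z_L − Z_0)/(Z_L + Z_0) = (27 − j20)/(177 − j20)
|Γ| = 33.6/178 = 0.189
VSWR = (1 + |Γ|)/(1 − |Γ|) = 1.19/0.811

VSWR ≈ 1.46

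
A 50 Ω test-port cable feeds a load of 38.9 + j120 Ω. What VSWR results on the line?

Γ = (Z_L − Z_0)/(Z_L + Z_0) = (-11.1 + j120)/(88.9 + j120)
|Γ| = 121/149 = 0.807
VSWR = (1 + |Γ|)/(1 − |Γ|) = 1.81/0.193

VSWR ≈ 9.36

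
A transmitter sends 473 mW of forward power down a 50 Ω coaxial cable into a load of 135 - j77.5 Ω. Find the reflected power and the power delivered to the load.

P_reflected ≈ 156 mW; P_delivered ≈ 317 mW

|Γ| = |(85 − j77.5)/(185 − j77.5)| = 0.573
|Γ|² = 0.329
P_refl = |Γ|²·P_inc = 156 mW, P_del = (1 − |Γ|²)·P_inc = 317 mW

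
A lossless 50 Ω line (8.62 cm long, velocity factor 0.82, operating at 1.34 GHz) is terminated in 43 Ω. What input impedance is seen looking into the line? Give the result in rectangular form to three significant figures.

λ = v/f = 0.82·c / 1.34 GHz = 0.184 m
βl = 2π·l/λ = 2π × 0.47 = 169°
tan(βl) = tan(169°) = -0.194
Z_in = Z_0·(Z_L + jZ_0·tanβl)/(Z_0 + jZ_L·tanβl)
     = 50·(43 − j9.69)/(50 − j8.33)

Z_in ≈ 43.4 − j2.45 Ω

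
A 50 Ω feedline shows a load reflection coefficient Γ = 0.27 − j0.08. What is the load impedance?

Z_L ≈ 85.4 − j14.8 Ω

Z_L = Z_0·(1 + Γ)/(1 − Γ) = 50·(1.27 − j0.08)/(0.73 + j0.08)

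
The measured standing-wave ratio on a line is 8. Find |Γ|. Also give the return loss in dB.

|Γ| = (S − 1)/(S + 1) = (8 − 1)/(8 + 1) = 7/9
RL = −20·log₁₀|Γ| = −20·log₁₀(0.778)

|Γ| ≈ 0.778; return loss ≈ 2.18 dB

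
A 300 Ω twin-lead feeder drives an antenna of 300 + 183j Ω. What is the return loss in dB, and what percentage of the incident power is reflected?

Γ = (0 + j183)/(600 + j183), |Γ| = 0.292
RL = −20·log₁₀(0.292) = 10.7 dB
P_refl/P_inc = |Γ|² = 0.0851

RL ≈ 10.7 dB; 8.51% of incident power reflected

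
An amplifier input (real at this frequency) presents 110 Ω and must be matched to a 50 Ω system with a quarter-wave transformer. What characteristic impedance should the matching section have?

Z_qwt ≈ 74.2 Ω

Z_qwt = √(Z_0·R_L) = √(50 × 110) = √5500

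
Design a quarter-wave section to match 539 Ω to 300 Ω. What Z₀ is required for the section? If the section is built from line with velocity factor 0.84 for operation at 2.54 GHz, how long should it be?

Z_qwt = √(Z_0·R_L) = √(300 × 539) = √161700
λ = 0.84·c/f = 0.0992 m, so l = λ/4 = 0.0248 m

Z_qwt ≈ 402 Ω; length ≈ 2.48 cm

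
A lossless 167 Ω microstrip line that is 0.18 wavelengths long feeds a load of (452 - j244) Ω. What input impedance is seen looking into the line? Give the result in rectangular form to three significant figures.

Z_in ≈ 49.9 − j42.9 Ω

βl = 2π × 0.18 = 64.8°
tan(βl) = tan(64.8°) = 2.13
Z_in = Z_0·(Z_L + jZ_0·tanβl)/(Z_0 + jZ_L·tanβl)
     = 167·(452 + j111)/(686 + j961)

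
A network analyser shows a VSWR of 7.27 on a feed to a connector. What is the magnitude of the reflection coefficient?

|Γ| ≈ 0.758

|Γ| = (S − 1)/(S + 1) = (7.27 − 1)/(7.27 + 1) = 6.27/8.27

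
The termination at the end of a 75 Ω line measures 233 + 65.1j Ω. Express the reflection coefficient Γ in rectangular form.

Γ = (Z_L − Z_0)/(Z_L + Z_0) = (158 + j65.1)/(308 + j65.1)

Γ ≈ 0.534 + j0.0985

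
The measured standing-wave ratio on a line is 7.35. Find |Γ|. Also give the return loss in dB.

|Γ| ≈ 0.76; return loss ≈ 2.38 dB

|Γ| = (S − 1)/(S + 1) = (7.35 − 1)/(7.35 + 1) = 6.35/8.35
RL = −20·log₁₀|Γ| = −20·log₁₀(0.76)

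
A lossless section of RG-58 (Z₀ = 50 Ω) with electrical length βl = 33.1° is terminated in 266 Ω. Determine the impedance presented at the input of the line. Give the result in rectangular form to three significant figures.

tan(βl) = tan(33.1°) = 0.652
Z_in = Z_0·(Z_L + jZ_0·tanβl)/(Z_0 + jZ_L·tanβl)
     = 50·(266 + j32.6)/(50 + j173)

Z_in ≈ 29.1 − j68.3 Ω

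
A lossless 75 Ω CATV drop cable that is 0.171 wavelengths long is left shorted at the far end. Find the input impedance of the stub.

βl = 2π × 0.171 = 61.6°
tan(βl) = 1.85
For a shorted stub, Z_in = jZ_0·tan(βl)

Z_in ≈ +j138 Ω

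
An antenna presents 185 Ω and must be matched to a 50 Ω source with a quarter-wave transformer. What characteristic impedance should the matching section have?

Z_qwt ≈ 96.2 Ω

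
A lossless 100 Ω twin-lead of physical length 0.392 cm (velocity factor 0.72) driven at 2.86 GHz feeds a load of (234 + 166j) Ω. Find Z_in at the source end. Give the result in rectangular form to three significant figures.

Z_in ≈ 319 − j119 Ω

λ = v/f = 0.72·c / 2.86 GHz = 0.0755 m
βl = 2π·l/λ = 2π × 0.0519 = 18.7°
tan(βl) = tan(18.7°) = 0.338
Z_in = Z_0·(Z_L + jZ_0·tanβl)/(Z_0 + jZ_L·tanβl)
     = 100·(234 + j200)/(43.9 + j79.1)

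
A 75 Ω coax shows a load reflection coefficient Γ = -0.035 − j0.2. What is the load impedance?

Z_L ≈ 64.7 − j27 Ω

Z_L = Z_0·(1 + Γ)/(1 − Γ) = 75·(0.965 − j0.2)/(1.03 + j0.2)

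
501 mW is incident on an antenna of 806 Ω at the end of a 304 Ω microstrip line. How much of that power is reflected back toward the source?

Γ = (806 − 304)/(806 + 304) = 0.452
|Γ|² = 0.205
P_refl = |Γ|²·P_inc = 102 mW, P_del = (1 − |Γ|²)·P_inc = 399 mW

P_reflected ≈ 102 mW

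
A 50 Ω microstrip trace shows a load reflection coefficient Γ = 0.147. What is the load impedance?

Z_L ≈ 67.2 Ω

Z_L = Z_0·(1 + Γ)/(1 − Γ) = 50·(1.15)/(0.853)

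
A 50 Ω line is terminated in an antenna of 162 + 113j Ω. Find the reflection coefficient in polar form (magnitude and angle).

Γ ≈ 0.662 ∠ 17.2°

Γ = (Z_L − Z_0)/(Z_L + Z_0) = (112 + j113)/(212 + j113)
|Γ| = 159/240 = 0.662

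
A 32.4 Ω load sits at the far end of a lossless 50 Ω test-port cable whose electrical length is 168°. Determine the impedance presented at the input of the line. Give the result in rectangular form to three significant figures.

tan(βl) = tan(168°) = -0.213
Z_in = Z_0·(Z_L + jZ_0·tanβl)/(Z_0 + jZ_L·tanβl)
     = 50·(32.4 − j10.6)/(50 − j6.89)

Z_in ≈ 33.2 − j6.05 Ω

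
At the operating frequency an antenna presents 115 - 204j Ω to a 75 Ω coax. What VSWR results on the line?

Γ = (Z_L − Z_0)/(Z_L + Z_0) = (40 − j204)/(190 − j204)
|Γ| = 208/279 = 0.746
VSWR = (1 + |Γ|)/(1 − |Γ|) = 1.75/0.254

VSWR ≈ 6.86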